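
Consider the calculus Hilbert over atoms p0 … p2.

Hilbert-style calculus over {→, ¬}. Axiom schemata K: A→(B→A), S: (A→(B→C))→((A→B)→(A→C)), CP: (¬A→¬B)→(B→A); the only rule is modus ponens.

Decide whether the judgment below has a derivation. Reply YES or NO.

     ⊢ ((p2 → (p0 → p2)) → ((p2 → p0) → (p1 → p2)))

Enumerate valuations to refute Γ ⊢ Δ:
  v=000: Γ:[] Δ:[((p2 → (p0 → p2)) → ((p2 → p0) → (p1 → p2)))=T] refutes=False
  v=001: Γ:[] Δ:[((p2 → (p0 → p2)) → ((p2 → p0) → (p1 → p2)))=T] refutes=False
  v=010: Γ:[] Δ:[((p2 → (p0 → p2)) → ((p2 → p0) → (p1 → p2)))=F] refutes=True  ← countermodel

Result: NO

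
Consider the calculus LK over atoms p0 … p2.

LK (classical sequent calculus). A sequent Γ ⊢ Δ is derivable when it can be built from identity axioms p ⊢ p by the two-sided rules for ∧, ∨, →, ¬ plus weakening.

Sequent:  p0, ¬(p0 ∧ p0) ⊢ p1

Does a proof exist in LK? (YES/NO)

Derivation trace:
[WR] p0, ¬(p0 ∧ p0) ⊢ p1
  [¬L] p0, ¬(p0 ∧ p0) ⊢ 
    [∧R] p0 ⊢ (p0 ∧ p0)
      [Ax] p0 ⊢ p0
      [Ax] p0 ⊢ p0

Result: YES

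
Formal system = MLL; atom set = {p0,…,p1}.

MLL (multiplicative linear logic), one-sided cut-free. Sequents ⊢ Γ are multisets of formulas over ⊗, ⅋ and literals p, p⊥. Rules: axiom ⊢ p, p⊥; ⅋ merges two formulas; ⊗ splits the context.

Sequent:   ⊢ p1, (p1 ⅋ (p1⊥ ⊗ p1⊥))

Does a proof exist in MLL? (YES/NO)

Proof tree:
[⅋]  ⊢ p1, (p1 ⅋ (p1⊥ ⊗ p1⊥))
  [⊗]  ⊢ p1, p1, (p1⊥ ⊗ p1⊥)
    [Ax]  ⊢ p1, p1⊥
    [Ax]  ⊢ p1, p1⊥

Result: YES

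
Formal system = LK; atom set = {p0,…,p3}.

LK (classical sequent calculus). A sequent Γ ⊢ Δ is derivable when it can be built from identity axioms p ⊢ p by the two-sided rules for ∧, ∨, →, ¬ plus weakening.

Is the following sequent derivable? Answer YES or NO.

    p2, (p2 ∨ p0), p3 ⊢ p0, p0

Truth-table refutation:
  v=0000: Γ:[p2=F, (p2 ∨ p0)=F, p3=F] Δ:[p0=F, p0=F] refutes=False
  v=0001: Γ:[p2=F, (p2 ∨ p0)=F, p3=T] Δ:[p0=F, p0=F] refutes=False
  v=0010: Γ:[p2=T, (p2 ∨ p0)=T, p3=F] Δ:[p0=F, p0=F] refutes=False
  v=0011: Γ:[p2=T, (p2 ∨ p0)=T, p3=T] Δ:[p0=F, p0=F] refutes=True  ← countermodel

Result: NO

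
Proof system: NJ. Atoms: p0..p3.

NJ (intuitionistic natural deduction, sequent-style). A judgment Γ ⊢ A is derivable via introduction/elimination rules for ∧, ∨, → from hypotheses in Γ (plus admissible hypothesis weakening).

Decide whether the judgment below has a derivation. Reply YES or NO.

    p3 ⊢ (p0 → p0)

Derivation trace:
[→I] p3 ⊢ (p0 → p0)
  [Wk] p0, p3 ⊢ p0
    [Ax] p0 ⊢ p0

Result: YES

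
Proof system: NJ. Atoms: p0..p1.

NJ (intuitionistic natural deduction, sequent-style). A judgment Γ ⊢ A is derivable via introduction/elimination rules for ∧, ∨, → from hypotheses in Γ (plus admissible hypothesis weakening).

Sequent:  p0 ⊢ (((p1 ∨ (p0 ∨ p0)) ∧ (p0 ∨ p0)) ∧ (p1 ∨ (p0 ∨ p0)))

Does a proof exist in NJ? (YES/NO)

Derivation trace:
[∧I] p0 ⊢ (((p1 ∨ (p0 ∨ p0)) ∧ (p0 ∨ p0)) ∧ (p1 ∨ (p0 ∨ p0)))
  [∧I] p0 ⊢ ((p1 ∨ (p0 ∨ p0)) ∧ (p0 ∨ p0))
    [∨I₂] p0 ⊢ (p1 ∨ (p0 ∨ p0))
      [∨I₂] p0 ⊢ (p0 ∨ p0)
        [Ax] p0 ⊢ p0
    [∨I₂] p0 ⊢ (p0 ∨ p0)
      [Ax] p0 ⊢ p0
  [∨I₂] p0 ⊢ (p1 ∨ (p0 ∨ p0))
    [∨I₂] p0 ⊢ (p0 ∨ p0)
      [Ax] p0 ⊢ p0

Result: YES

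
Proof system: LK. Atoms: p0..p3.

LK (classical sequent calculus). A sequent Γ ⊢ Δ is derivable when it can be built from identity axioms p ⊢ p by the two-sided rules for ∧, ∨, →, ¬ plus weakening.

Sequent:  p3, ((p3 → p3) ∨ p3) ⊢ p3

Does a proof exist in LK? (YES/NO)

Derivation trace:
[∨L] p3, ((p3 → p3) ∨ p3) ⊢ p3
  [→L] p3, (p3 → p3) ⊢ p3
    [Ax] p3 ⊢ p3
    [WR] p3 ⊢ p3, p3
      [Ax] p3 ⊢ p3
  [WR] p3 ⊢ p3, p3
    [Ax] p3 ⊢ p3

Result: YES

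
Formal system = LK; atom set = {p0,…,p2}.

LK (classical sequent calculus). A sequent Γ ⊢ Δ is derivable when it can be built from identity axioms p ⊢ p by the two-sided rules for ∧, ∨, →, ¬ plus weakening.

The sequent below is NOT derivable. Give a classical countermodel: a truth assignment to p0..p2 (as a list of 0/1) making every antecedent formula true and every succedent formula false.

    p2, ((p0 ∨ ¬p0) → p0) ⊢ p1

Truth-table refutation:
  v=000: Γ:[p2=F, ((p0 ∨ ¬p0) → p0)=F] Δ:[p1=F] refutes=False
  v=001: Γ:[p2=T, ((p0 ∨ ¬p0) → p0)=F] Δ:[p1=F] refutes=False
  v=010: Γ:[p2=F, ((p0 ∨ ¬p0) → p0)=F] Δ:[p1=T] refutes=False
  v=011: Γ:[p2=T, ((p0 ∨ ¬p0) → p0)=F] Δ:[p1=T] refutes=False
  v=100: Γ:[p2=F, ((p0 ∨ ¬p0) → p0)=T] Δ:[p1=F] refutes=False
  v=101: Γ:[p2=T, ((p0 ∨ ¬p0) → p0)=T] Δ:[p1=F] refutes=True  ← countermodel

Result: [1, 0, 1]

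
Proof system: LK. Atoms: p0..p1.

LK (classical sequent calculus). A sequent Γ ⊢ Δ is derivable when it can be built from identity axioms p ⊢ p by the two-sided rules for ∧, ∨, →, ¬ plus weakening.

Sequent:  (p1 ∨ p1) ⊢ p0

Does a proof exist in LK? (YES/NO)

Enumerate valuations to refute Γ ⊢ Δ:
  v=00: Γ:[(p1 ∨ p1)=F] Δ:[p0=F] refutes=False
  v=01: Γ:[(p1 ∨ p1)=T] Δ:[p0=F] refutes=True  ← countermodel

Result: NO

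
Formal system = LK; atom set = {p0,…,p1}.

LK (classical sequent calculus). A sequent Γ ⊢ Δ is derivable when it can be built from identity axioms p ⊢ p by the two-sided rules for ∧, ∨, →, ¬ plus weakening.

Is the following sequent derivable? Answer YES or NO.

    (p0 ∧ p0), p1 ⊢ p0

Derivation trace:
[WL] (p0 ∧ p0), p1 ⊢ p0
  [∧L] (p0 ∧ p0) ⊢ p0
    [WL] p0, p0 ⊢ p0
      [Ax] p0 ⊢ p0

Result: YES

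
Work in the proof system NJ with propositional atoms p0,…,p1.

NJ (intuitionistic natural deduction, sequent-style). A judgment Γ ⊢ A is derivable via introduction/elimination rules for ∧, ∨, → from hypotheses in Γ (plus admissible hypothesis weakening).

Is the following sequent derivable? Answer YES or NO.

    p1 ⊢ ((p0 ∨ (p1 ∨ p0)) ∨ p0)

Derivation (root first):
[∨I₁] p1 ⊢ ((p0 ∨ (p1 ∨ p0)) ∨ p0)
  [∨I₂] p1 ⊢ (p0 ∨ (p1 ∨ p0))
    [∨I₁] p1 ⊢ (p1 ∨ p0)
      [Ax] p1 ⊢ p1

Result: YES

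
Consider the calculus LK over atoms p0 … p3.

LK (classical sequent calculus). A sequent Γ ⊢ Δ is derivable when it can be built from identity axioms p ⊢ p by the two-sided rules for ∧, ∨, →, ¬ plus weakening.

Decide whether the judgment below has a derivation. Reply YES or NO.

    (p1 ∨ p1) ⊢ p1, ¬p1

Derivation trace:
[∨L] (p1 ∨ p1) ⊢ p1, ¬p1
  [WL] p1 ⊢ p1, ¬p1
    [¬R]  ⊢ p1, ¬p1
      [Ax] p1 ⊢ p1
  [Ax] p1 ⊢ p1

Result: YES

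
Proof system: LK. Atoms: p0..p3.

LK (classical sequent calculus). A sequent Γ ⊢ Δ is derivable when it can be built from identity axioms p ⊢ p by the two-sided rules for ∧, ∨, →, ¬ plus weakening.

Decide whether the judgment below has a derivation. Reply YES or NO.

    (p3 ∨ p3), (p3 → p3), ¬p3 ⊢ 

Derivation trace:
[¬L] (p3 ∨ p3), (p3 → p3), ¬p3 ⊢ 
  [→L] (p3 ∨ p3), (p3 → p3) ⊢ p3
    [∨L] (p3 ∨ p3) ⊢ p3
      [Ax] p3 ⊢ p3
      [Ax] p3 ⊢ p3
    [Ax] p3 ⊢ p3

Result: YES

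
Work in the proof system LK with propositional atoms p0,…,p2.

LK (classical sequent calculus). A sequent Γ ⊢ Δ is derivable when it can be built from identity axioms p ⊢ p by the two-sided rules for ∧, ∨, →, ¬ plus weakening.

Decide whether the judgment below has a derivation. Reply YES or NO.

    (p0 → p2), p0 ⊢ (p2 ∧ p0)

Derivation trace:
[∧R] (p0 → p2), p0 ⊢ (p2 ∧ p0)
  [→L] p0, (p0 → p2) ⊢ p2
    [Ax] p0 ⊢ p0
    [Ax] p2 ⊢ p2
  [Ax] p0 ⊢ p0

Result: YES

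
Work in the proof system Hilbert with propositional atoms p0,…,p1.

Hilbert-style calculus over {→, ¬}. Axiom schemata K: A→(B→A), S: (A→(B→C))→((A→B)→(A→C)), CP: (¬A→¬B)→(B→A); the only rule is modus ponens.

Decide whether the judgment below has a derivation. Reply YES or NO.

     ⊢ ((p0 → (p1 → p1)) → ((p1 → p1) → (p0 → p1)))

Search for a countermodel by truth-table:
  v=00: Γ:[] Δ:[((p0 → (p1 → p1)) → ((p1 → p1) → (p0 → p1)))=T] refutes=False
  v=01: Γ:[] Δ:[((p0 → (p1 → p1)) → ((p1 → p1) → (p0 → p1)))=T] refutes=False
  v=10: Γ:[] Δ:[((p0 → (p1 → p1)) → ((p1 → p1) → (p0 → p1)))=F] refutes=True  ← countermodel

Result: NO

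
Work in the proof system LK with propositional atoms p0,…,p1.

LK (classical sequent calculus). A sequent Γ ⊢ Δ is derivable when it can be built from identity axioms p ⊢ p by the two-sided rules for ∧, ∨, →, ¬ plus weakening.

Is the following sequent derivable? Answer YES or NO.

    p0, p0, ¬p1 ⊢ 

Search for a countermodel by truth-table:
  v=00: Γ:[p0=F, p0=F, ¬p1=T] Δ:[] refutes=False
  v=01: Γ:[p0=F, p0=F, ¬p1=F] Δ:[] refutes=False
  v=10: Γ:[p0=T, p0=T, ¬p1=T] Δ:[] refutes=True  ← countermodel

Result: NO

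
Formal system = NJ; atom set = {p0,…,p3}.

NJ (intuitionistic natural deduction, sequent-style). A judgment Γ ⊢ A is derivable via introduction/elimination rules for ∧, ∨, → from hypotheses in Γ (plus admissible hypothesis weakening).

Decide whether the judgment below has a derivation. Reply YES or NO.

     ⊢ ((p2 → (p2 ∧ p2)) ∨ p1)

Derivation trace:
[∨I₁]  ⊢ ((p2 → (p2 ∧ p2)) ∨ p1)
  [→I]  ⊢ (p2 → (p2 ∧ p2))
    [∧I] p2 ⊢ (p2 ∧ p2)
      [Ax] p2 ⊢ p2
      [Ax] p2 ⊢ p2

Result: YES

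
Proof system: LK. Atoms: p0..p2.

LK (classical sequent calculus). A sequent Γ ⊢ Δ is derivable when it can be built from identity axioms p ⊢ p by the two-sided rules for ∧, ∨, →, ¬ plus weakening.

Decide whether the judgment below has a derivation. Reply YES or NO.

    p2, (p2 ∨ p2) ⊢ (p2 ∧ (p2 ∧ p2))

Proof tree:
[∧R] p2, (p2 ∨ p2) ⊢ (p2 ∧ (p2 ∧ p2))
  [∨L] (p2 ∨ p2) ⊢ p2
    [Ax] p2 ⊢ p2
    [Ax] p2 ⊢ p2
  [∧R] p2 ⊢ (p2 ∧ p2)
    [Ax] p2 ⊢ p2
    [Ax] p2 ⊢ p2

Result: YES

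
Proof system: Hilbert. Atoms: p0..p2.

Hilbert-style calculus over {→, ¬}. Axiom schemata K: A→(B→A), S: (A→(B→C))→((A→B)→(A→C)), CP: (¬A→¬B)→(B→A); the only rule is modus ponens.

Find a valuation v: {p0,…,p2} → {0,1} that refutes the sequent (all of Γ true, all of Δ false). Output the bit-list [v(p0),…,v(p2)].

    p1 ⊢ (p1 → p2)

Enumerate valuations to refute Γ ⊢ Δ:
  v=000: Γ:[p1=F] Δ:[(p1 → p2)=T] refutes=False
  v=001: Γ:[p1=F] Δ:[(p1 → p2)=T] refutes=False
  v=010: Γ:[p1=T] Δ:[(p1 → p2)=F] refutes=True  ← countermodel

Result: [0, 1, 0]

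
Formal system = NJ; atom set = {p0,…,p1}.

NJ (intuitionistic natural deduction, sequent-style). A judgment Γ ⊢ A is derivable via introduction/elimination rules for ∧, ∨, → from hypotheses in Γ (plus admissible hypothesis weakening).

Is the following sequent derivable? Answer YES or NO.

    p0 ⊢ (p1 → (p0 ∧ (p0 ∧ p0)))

Derivation (root first):
[→I] p0 ⊢ (p1 → (p0 ∧ (p0 ∧ p0)))
  [∧I] p1, p0 ⊢ (p0 ∧ (p0 ∧ p0))
    [Ax] p0 ⊢ p0
    [∧I] p1, p0 ⊢ (p0 ∧ p0)
      [Wk] p0, p1 ⊢ p0
        [Ax] p0 ⊢ p0
      [Ax] p0 ⊢ p0

Result: YES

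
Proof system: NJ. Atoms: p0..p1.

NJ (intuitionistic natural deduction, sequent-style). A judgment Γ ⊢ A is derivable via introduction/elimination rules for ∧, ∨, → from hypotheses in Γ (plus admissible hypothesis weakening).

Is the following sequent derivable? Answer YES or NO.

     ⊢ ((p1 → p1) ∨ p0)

Derivation trace:
[∨I₁]  ⊢ ((p1 → p1) ∨ p0)
  [→I]  ⊢ (p1 → p1)
    [Ax] p1 ⊢ p1

Result: YES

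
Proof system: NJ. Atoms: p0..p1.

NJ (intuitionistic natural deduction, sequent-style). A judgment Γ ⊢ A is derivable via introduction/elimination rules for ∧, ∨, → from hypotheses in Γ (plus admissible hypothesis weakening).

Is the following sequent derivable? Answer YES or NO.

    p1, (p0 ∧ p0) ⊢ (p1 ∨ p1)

Derivation (root first):
[∨I₁] p1, (p0 ∧ p0) ⊢ (p1 ∨ p1)
  [Wk] p1, (p0 ∧ p0) ⊢ p1
    [Ax] p1 ⊢ p1

Result: YES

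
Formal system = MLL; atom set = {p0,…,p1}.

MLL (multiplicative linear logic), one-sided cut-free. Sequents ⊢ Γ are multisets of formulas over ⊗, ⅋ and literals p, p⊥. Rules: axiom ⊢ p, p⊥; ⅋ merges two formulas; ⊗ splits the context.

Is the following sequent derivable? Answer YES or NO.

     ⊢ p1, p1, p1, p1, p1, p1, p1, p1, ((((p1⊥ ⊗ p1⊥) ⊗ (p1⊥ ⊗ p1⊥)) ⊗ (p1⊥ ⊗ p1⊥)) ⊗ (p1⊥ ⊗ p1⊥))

Derivation (root first):
[⊗]  ⊢ p1, p1, p1, p1, p1, p1, p1, p1, ((((p1⊥ ⊗ p1⊥) ⊗ (p1⊥ ⊗ p1⊥)) ⊗ (p1⊥ ⊗ p1⊥)) ⊗ (p1⊥ ⊗ p1⊥))
  [⊗]  ⊢ p1, p1, p1, p1, p1, p1, (((p1⊥ ⊗ p1⊥) ⊗ (p1⊥ ⊗ p1⊥)) ⊗ (p1⊥ ⊗ p1⊥))
    [⊗]  ⊢ p1, p1, p1, p1, ((p1⊥ ⊗ p1⊥) ⊗ (p1⊥ ⊗ p1⊥))
      [⊗]  ⊢ p1, p1, (p1⊥ ⊗ p1⊥)
        [Ax]  ⊢ p1, p1⊥
        [Ax]  ⊢ p1, p1⊥
      [⊗]  ⊢ p1, p1, (p1⊥ ⊗ p1⊥)
        [Ax]  ⊢ p1, p1⊥
        [Ax]  ⊢ p1, p1⊥
    [⊗]  ⊢ p1, p1, (p1⊥ ⊗ p1⊥)
      [Ax]  ⊢ p1, p1⊥
      [Ax]  ⊢ p1, p1⊥
  [⊗]  ⊢ p1, p1, (p1⊥ ⊗ p1⊥)
    [Ax]  ⊢ p1, p1⊥
    [Ax]  ⊢ p1, p1⊥

Result: YES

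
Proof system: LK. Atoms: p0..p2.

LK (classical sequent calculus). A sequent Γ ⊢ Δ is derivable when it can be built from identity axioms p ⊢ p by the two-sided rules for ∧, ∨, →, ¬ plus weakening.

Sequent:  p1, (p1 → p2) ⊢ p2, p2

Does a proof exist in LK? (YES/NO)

Derivation (root first):
[WR] p1, (p1 → p2) ⊢ p2, p2
  [→L] p1, (p1 → p2) ⊢ p2
    [Ax] p1 ⊢ p1
    [Ax] p2 ⊢ p2

Result: YES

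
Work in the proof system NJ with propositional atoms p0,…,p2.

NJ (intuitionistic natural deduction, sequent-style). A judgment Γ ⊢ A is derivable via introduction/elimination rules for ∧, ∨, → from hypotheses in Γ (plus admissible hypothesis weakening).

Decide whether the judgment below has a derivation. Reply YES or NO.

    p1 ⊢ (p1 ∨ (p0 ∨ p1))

Derivation trace:
[∨I₂] p1 ⊢ (p1 ∨ (p0 ∨ p1))
  [∨I₂] p1 ⊢ (p0 ∨ p1)
    [Ax] p1 ⊢ p1

Result: YES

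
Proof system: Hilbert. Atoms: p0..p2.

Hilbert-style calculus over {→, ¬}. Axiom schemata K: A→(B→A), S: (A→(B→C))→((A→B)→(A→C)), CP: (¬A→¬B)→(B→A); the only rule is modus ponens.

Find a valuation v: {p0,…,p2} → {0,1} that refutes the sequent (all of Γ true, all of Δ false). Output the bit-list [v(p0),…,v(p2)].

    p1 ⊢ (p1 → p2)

Truth-table refutation:
  v=000: Γ:[p1=F] Δ:[(p1 → p2)=T] refutes=False
  v=001: Γ:[p1=F] Δ:[(p1 → p2)=T] refutes=False
  v=010: Γ:[p1=T] Δ:[(p1 → p2)=F] refutes=True  ← countermodel

Result: [0, 1, 0]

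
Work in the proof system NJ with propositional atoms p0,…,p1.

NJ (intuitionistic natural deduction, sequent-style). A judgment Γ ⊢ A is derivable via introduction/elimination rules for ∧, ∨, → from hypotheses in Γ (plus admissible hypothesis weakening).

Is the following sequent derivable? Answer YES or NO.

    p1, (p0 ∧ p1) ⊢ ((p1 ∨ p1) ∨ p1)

Derivation (root first):
[Wk] p1, (p0 ∧ p1) ⊢ ((p1 ∨ p1) ∨ p1)
  [∨I₁] p1 ⊢ ((p1 ∨ p1) ∨ p1)
    [∨I₂] p1 ⊢ (p1 ∨ p1)
      [Ax] p1 ⊢ p1

Result: YES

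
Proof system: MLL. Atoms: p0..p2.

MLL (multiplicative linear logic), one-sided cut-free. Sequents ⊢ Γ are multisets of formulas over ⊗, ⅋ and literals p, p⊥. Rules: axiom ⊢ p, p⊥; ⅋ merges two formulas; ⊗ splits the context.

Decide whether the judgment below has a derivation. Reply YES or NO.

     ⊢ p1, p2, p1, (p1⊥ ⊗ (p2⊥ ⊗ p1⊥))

Derivation trace:
[⊗]  ⊢ p1, p2, p1, (p1⊥ ⊗ (p2⊥ ⊗ p1⊥))
  [Ax]  ⊢ p1, p1⊥
  [⊗]  ⊢ p2, p1, (p2⊥ ⊗ p1⊥)
    [Ax]  ⊢ p2, p2⊥
    [Ax]  ⊢ p1, p1⊥

Result: YES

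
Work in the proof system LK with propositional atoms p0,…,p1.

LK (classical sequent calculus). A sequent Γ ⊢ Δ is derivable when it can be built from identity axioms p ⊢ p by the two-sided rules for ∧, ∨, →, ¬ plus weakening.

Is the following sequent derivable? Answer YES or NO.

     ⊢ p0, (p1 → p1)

Derivation trace:
[→R]  ⊢ p0, (p1 → p1)
  [WR] p1 ⊢ p1, p0
    [Ax] p1 ⊢ p1

Result: YES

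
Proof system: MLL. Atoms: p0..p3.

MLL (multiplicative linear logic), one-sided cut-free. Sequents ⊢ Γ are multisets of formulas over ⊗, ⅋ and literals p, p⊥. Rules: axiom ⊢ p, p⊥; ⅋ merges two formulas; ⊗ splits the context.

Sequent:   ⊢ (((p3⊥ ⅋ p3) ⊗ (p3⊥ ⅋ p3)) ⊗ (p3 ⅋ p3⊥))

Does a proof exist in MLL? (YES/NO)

Proof tree:
[⊗]  ⊢ (((p3⊥ ⅋ p3) ⊗ (p3⊥ ⅋ p3)) ⊗ (p3 ⅋ p3⊥))
  [⊗]  ⊢ ((p3⊥ ⅋ p3) ⊗ (p3⊥ ⅋ p3))
    [⅋]  ⊢ (p3⊥ ⅋ p3)
      [Ax]  ⊢ p3, p3⊥
    [⅋]  ⊢ (p3⊥ ⅋ p3)
      [Ax]  ⊢ p3, p3⊥
  [⅋]  ⊢ (p3 ⅋ p3⊥)
    [Ax]  ⊢ p3, p3⊥

Result: YES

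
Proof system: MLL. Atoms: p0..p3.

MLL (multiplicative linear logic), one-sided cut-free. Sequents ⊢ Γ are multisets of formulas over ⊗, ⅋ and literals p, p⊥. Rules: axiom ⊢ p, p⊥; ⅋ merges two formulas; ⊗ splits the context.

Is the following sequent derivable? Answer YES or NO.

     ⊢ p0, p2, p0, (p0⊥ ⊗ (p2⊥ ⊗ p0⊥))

Derivation trace:
[⊗]  ⊢ p0, p2, p0, (p0⊥ ⊗ (p2⊥ ⊗ p0⊥))
  [Ax]  ⊢ p0, p0⊥
  [⊗]  ⊢ p2, p0, (p2⊥ ⊗ p0⊥)
    [Ax]  ⊢ p2, p2⊥
    [Ax]  ⊢ p0, p0⊥

Result: YES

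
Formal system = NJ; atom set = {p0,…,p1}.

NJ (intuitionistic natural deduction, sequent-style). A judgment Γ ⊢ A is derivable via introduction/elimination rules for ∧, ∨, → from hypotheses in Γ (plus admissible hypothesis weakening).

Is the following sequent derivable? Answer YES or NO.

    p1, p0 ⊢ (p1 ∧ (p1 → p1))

Derivation trace:
[∧I] p1, p0 ⊢ (p1 ∧ (p1 → p1))
  [Ax] p1 ⊢ p1
  [Wk] p0 ⊢ (p1 → p1)
    [→I]  ⊢ (p1 → p1)
      [Ax] p1 ⊢ p1

Result: YES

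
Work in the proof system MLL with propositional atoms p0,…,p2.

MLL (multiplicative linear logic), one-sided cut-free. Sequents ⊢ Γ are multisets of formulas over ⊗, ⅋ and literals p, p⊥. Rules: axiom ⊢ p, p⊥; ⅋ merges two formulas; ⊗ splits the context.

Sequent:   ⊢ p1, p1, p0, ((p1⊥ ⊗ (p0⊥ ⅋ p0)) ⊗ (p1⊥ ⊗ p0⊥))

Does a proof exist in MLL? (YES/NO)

Derivation (root first):
[⊗]  ⊢ p1, p1, p0, ((p1⊥ ⊗ (p0⊥ ⅋ p0)) ⊗ (p1⊥ ⊗ p0⊥))
  [⊗]  ⊢ p1, (p1⊥ ⊗ (p0⊥ ⅋ p0))
    [Ax]  ⊢ p1, p1⊥
    [⅋]  ⊢ (p0⊥ ⅋ p0)
      [Ax]  ⊢ p0, p0⊥
  [⊗]  ⊢ p1, p0, (p1⊥ ⊗ p0⊥)
    [Ax]  ⊢ p1, p1⊥
    [Ax]  ⊢ p0, p0⊥

Result: YES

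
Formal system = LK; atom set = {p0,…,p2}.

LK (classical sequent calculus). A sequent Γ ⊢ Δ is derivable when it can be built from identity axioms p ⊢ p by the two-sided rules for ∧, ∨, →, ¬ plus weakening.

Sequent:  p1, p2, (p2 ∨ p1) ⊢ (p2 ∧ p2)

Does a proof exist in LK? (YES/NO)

Derivation (root first):
[∧R] p1, p2, (p2 ∨ p1) ⊢ (p2 ∧ p2)
  [WL] p2, p1 ⊢ p2
    [Ax] p2 ⊢ p2
  [∨L] p2, (p2 ∨ p1) ⊢ p2
    [Ax] p2 ⊢ p2
    [WL] p2, p1 ⊢ p2
      [Ax] p2 ⊢ p2

Result: YES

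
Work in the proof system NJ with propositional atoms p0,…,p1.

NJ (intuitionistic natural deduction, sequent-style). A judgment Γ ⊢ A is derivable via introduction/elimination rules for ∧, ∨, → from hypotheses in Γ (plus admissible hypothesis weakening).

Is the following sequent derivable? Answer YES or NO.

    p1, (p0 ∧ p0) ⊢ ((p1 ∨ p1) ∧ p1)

Derivation trace:
[Wk] p1, (p0 ∧ p0) ⊢ ((p1 ∨ p1) ∧ p1)
  [∧I] p1 ⊢ ((p1 ∨ p1) ∧ p1)
    [∨I₁] p1 ⊢ (p1 ∨ p1)
      [Ax] p1 ⊢ p1
    [Ax] p1 ⊢ p1

Result: YES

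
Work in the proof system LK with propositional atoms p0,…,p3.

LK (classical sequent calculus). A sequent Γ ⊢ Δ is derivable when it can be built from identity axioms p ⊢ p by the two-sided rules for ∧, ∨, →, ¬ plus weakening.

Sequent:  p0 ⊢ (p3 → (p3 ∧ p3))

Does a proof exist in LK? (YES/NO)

Proof tree:
[→R] p0 ⊢ (p3 → (p3 ∧ p3))
  [∧R] p3, p0 ⊢ (p3 ∧ p3)
    [Ax] p3 ⊢ p3
    [WL] p3, p0 ⊢ p3
      [Ax] p3 ⊢ p3

Result: YES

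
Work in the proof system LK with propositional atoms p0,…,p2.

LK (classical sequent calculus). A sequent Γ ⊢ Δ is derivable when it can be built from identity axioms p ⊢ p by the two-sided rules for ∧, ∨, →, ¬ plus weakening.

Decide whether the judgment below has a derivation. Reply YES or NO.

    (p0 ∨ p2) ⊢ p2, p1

Search for a countermodel by truth-table:
  v=000: Γ:[(p0 ∨ p2)=F] Δ:[p2=F, p1=F] refutes=False
  v=001: Γ:[(p0 ∨ p2)=T] Δ:[p2=T, p1=F] refutes=False
  v=010: Γ:[(p0 ∨ p2)=F] Δ:[p2=F, p1=T] refutes=False
  v=011: Γ:[(p0 ∨ p2)=T] Δ:[p2=T, p1=T] refutes=False
  v=100: Γ:[(p0 ∨ p2)=T] Δ:[p2=F, p1=F] refutes=True  ← countermodel

Result: NO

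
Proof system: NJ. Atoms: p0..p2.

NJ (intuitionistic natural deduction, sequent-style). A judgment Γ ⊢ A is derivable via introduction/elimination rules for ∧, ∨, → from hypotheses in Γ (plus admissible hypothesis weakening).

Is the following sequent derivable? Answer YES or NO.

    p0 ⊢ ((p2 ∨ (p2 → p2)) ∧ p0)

Proof tree:
[∧I] p0 ⊢ ((p2 ∨ (p2 → p2)) ∧ p0)
  [∨I₂]  ⊢ (p2 ∨ (p2 → p2))
    [→I]  ⊢ (p2 → p2)
      [Ax] p2 ⊢ p2
  [Ax] p0 ⊢ p0

Result: YES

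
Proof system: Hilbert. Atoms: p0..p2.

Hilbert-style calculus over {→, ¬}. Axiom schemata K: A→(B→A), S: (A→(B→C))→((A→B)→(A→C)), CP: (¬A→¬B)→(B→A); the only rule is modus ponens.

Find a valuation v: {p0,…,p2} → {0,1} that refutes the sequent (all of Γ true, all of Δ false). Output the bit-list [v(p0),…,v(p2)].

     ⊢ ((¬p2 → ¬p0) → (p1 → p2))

Truth-table refutation:
  v=000: Γ:[] Δ:[((¬p2 → ¬p0) → (p1 → p2))=T] refutes=False
  v=001: Γ:[] Δ:[((¬p2 → ¬p0) → (p1 → p2))=T] refutes=False
  v=010: Γ:[] Δ:[((¬p2 → ¬p0) → (p1 → p2))=F] refutes=True  ← countermodel

Result: [0, 1, 0]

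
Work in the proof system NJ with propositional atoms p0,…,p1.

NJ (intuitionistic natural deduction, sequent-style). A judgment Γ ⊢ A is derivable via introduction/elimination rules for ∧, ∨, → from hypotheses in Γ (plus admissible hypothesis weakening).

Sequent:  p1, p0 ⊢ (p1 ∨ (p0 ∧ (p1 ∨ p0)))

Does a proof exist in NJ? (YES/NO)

Derivation (root first):
[∨I₂] p1, p0 ⊢ (p1 ∨ (p0 ∧ (p1 ∨ p0)))
  [∧I] p1, p0 ⊢ (p0 ∧ (p1 ∨ p0))
    [Ax] p0 ⊢ p0
    [∨I₁] p1 ⊢ (p1 ∨ p0)
      [Ax] p1 ⊢ p1

Result: YES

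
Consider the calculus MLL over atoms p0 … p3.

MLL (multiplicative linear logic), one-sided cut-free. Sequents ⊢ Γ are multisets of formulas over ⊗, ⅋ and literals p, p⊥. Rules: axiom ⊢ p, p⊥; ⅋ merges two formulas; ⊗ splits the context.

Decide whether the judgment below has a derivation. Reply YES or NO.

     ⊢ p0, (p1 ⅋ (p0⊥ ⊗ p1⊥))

Proof tree:
[⅋]  ⊢ p0, (p1 ⅋ (p0⊥ ⊗ p1⊥))
  [⊗]  ⊢ p0, p1, (p0⊥ ⊗ p1⊥)
    [Ax]  ⊢ p0, p0⊥
    [Ax]  ⊢ p1, p1⊥

Result: YES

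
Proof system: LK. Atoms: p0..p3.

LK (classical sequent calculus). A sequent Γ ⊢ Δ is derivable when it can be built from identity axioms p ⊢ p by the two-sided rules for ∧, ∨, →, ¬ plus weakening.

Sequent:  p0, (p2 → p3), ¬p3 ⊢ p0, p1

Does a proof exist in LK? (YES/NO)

Derivation trace:
[WR] p0, (p2 → p3), ¬p3 ⊢ p0, p1
  [¬L] p0, (p2 → p3), ¬p3 ⊢ p0
    [→L] p0, (p2 → p3) ⊢ p3, p0
      [WR] p0 ⊢ p0, p2
        [Ax] p0 ⊢ p0
      [Ax] p3 ⊢ p3

Result: YES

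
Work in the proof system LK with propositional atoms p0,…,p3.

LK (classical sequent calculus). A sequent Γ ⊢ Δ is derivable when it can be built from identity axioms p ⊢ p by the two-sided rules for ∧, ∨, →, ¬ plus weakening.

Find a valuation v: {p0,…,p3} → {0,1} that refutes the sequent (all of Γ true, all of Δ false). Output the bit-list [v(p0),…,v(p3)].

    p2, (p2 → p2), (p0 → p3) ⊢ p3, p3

Truth-table refutation:
  v=0000: Γ:[p2=F, (p2 → p2)=T, (p0 → p3)=T] Δ:[p3=F, p3=F] refutes=False
  v=0001: Γ:[p2=F, (p2 → p2)=T, (p0 → p3)=T] Δ:[p3=T, p3=T] refutes=False
  v=0010: Γ:[p2=T, (p2 → p2)=T, (p0 → p3)=T] Δ:[p3=F, p3=F] refutes=True  ← countermodel

Result: [0, 0, 1, 0]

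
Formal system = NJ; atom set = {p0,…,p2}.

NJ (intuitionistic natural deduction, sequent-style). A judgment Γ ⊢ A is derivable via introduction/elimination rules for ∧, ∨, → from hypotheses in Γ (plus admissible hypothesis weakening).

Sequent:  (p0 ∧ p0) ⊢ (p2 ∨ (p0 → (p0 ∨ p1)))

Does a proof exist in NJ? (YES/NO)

Derivation (root first):
[∨I₂] (p0 ∧ p0) ⊢ (p2 ∨ (p0 → (p0 ∨ p1)))
  [Wk] (p0 ∧ p0) ⊢ (p0 → (p0 ∨ p1))
    [→I]  ⊢ (p0 → (p0 ∨ p1))
      [∨I₁] p0 ⊢ (p0 ∨ p1)
        [Ax] p0 ⊢ p0

Result: YES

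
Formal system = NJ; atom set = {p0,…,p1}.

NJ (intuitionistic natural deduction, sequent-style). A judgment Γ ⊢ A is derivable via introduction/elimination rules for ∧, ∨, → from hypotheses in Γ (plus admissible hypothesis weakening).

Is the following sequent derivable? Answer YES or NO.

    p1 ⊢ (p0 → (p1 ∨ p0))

Proof tree:
[Wk] p1 ⊢ (p0 → (p1 ∨ p0))
  [→I]  ⊢ (p0 → (p1 ∨ p0))
    [∨I₂] p0 ⊢ (p1 ∨ p0)
      [Ax] p0 ⊢ p0

Result: YES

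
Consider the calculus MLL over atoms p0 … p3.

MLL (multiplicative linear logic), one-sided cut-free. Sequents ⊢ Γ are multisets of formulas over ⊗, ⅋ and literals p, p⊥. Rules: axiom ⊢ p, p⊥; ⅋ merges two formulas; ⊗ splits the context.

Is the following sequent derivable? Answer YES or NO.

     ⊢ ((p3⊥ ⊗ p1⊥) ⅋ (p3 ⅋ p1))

Proof tree:
[⅋]  ⊢ ((p3⊥ ⊗ p1⊥) ⅋ (p3 ⅋ p1))
  [⅋]  ⊢ (p3⊥ ⊗ p1⊥), (p3 ⅋ p1)
    [⊗]  ⊢ p3, p1, (p3⊥ ⊗ p1⊥)
      [Ax]  ⊢ p3, p3⊥
      [Ax]  ⊢ p1, p1⊥

Result: YES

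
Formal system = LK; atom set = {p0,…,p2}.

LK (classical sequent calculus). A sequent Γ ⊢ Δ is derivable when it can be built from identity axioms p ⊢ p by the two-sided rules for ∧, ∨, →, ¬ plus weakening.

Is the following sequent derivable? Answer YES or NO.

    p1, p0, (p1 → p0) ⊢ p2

Truth-table refutation:
  v=000: Γ:[p1=F, p0=F, (p1 → p0)=T] Δ:[p2=F] refutes=False
  v=001: Γ:[p1=F, p0=F, (p1 → p0)=T] Δ:[p2=T] refutes=False
  v=010: Γ:[p1=T, p0=F, (p1 → p0)=F] Δ:[p2=F] refutes=False
  v=011: Γ:[p1=T, p0=F, (p1 → p0)=F] Δ:[p2=T] refutes=False
  v=100: Γ:[p1=F, p0=T, (p1 → p0)=T] Δ:[p2=F] refutes=False
  v=101: Γ:[p1=F, p0=T, (p1 → p0)=T] Δ:[p2=T] refutes=False
  v=110: Γ:[p1=T, p0=T, (p1 → p0)=T] Δ:[p2=F] refutes=True  ← countermodel

Result: NO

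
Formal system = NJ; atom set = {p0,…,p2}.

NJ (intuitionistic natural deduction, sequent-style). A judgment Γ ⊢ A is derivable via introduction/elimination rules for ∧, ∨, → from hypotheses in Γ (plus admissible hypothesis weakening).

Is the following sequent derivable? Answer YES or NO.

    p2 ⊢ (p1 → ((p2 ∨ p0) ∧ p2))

Derivation trace:
[→I] p2 ⊢ (p1 → ((p2 ∨ p0) ∧ p2))
  [∧I] p1, p2 ⊢ ((p2 ∨ p0) ∧ p2)
    [Wk] p2, p1 ⊢ (p2 ∨ p0)
      [∨I₁] p2 ⊢ (p2 ∨ p0)
        [Ax] p2 ⊢ p2
    [Ax] p2 ⊢ p2

Result: YES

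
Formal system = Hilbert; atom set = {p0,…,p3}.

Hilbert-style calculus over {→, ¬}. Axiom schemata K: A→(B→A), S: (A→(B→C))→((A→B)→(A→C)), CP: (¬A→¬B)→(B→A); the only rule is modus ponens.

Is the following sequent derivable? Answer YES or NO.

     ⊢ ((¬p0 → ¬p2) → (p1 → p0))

Search for a countermodel by truth-table:
  v=0000: Γ:[] Δ:[((¬p0 → ¬p2) → (p1 → p0))=T] refutes=False
  v=0001: Γ:[] Δ:[((¬p0 → ¬p2) → (p1 → p0))=T] refutes=False
  v=0010: Γ:[] Δ:[((¬p0 → ¬p2) → (p1 → p0))=T] refutes=False
  v=0011: Γ:[] Δ:[((¬p0 → ¬p2) → (p1 → p0))=T] refutes=False
  v=0100: Γ:[] Δ:[((¬p0 → ¬p2) → (p1 → p0))=F] refutes=True  ← countermodel

Result: NO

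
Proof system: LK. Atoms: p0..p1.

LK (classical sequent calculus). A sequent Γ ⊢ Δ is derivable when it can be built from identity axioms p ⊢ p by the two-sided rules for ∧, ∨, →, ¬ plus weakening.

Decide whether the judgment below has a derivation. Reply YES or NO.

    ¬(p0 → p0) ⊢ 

Proof tree:
[¬L] ¬(p0 → p0) ⊢ 
  [→R]  ⊢ (p0 → p0)
    [Ax] p0 ⊢ p0

Result: YES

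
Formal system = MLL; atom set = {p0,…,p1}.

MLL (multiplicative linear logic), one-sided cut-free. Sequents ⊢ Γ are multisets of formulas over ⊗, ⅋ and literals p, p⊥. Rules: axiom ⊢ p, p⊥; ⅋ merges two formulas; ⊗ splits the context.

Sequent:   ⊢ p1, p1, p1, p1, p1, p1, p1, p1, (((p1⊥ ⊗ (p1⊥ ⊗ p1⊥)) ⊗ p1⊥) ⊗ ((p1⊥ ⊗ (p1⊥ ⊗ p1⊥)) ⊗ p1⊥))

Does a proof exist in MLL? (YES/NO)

Proof tree:
[⊗]  ⊢ p1, p1, p1, p1, p1, p1, p1, p1, (((p1⊥ ⊗ (p1⊥ ⊗ p1⊥)) ⊗ p1⊥) ⊗ ((p1⊥ ⊗ (p1⊥ ⊗ p1⊥)) ⊗ p1⊥))
  [⊗]  ⊢ p1, p1, p1, p1, ((p1⊥ ⊗ (p1⊥ ⊗ p1⊥)) ⊗ p1⊥)
    [⊗]  ⊢ p1, p1, p1, (p1⊥ ⊗ (p1⊥ ⊗ p1⊥))
      [Ax]  ⊢ p1, p1⊥
      [⊗]  ⊢ p1, p1, (p1⊥ ⊗ p1⊥)
        [Ax]  ⊢ p1, p1⊥
        [Ax]  ⊢ p1, p1⊥
    [Ax]  ⊢ p1, p1⊥
  [⊗]  ⊢ p1, p1, p1, p1, ((p1⊥ ⊗ (p1⊥ ⊗ p1⊥)) ⊗ p1⊥)
    [⊗]  ⊢ p1, p1, p1, (p1⊥ ⊗ (p1⊥ ⊗ p1⊥))
      [Ax]  ⊢ p1, p1⊥
      [⊗]  ⊢ p1, p1, (p1⊥ ⊗ p1⊥)
        [Ax]  ⊢ p1, p1⊥
        [Ax]  ⊢ p1, p1⊥
    [Ax]  ⊢ p1, p1⊥

Result: YES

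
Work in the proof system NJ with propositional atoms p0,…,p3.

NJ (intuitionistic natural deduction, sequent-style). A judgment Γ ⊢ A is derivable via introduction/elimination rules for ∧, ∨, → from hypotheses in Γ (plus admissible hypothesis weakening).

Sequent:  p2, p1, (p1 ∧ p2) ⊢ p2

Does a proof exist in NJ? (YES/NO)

Derivation (root first):
[Wk] p2, p1, (p1 ∧ p2) ⊢ p2
  [Wk] p2, p1 ⊢ p2
    [Ax] p2 ⊢ p2

Result: YES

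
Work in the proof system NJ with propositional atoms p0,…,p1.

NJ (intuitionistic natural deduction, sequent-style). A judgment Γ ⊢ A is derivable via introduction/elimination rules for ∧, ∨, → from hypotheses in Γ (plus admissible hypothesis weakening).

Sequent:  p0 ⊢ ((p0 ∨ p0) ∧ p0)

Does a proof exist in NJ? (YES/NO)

Derivation trace:
[∧I] p0 ⊢ ((p0 ∨ p0) ∧ p0)
  [∨I₂] p0 ⊢ (p0 ∨ p0)
    [Ax] p0 ⊢ p0
  [Ax] p0 ⊢ p0

Result: YES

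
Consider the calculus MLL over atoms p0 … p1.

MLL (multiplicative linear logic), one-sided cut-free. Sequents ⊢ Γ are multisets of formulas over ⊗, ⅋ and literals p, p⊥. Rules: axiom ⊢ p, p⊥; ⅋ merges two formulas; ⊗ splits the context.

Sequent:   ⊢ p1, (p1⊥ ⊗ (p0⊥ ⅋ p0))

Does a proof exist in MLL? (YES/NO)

Proof tree:
[⊗]  ⊢ p1, (p1⊥ ⊗ (p0⊥ ⅋ p0))
  [Ax]  ⊢ p1, p1⊥
  [⅋]  ⊢ (p0⊥ ⅋ p0)
    [Ax]  ⊢ p0, p0⊥

Result: YES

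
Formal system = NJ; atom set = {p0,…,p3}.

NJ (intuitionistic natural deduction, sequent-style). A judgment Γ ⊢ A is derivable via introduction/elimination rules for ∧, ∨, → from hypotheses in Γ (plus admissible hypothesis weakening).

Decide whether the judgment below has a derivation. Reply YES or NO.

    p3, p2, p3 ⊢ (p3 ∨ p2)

Derivation trace:
[Wk] p3, p2, p3 ⊢ (p3 ∨ p2)
  [∨I₁] p3, p2 ⊢ (p3 ∨ p2)
    [Wk] p3, p2 ⊢ p3
      [Ax] p3 ⊢ p3

Result: YES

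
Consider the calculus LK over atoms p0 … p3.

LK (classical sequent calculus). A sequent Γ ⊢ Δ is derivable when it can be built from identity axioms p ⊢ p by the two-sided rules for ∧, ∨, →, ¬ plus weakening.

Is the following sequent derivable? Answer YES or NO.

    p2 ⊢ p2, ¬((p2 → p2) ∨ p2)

Derivation (root first):
[¬R] p2 ⊢ p2, ¬((p2 → p2) ∨ p2)
  [∨L] p2, ((p2 → p2) ∨ p2) ⊢ p2
    [→L] p2, (p2 → p2) ⊢ p2
      [Ax] p2 ⊢ p2
      [Ax] p2 ⊢ p2
    [Ax] p2 ⊢ p2

Result: YES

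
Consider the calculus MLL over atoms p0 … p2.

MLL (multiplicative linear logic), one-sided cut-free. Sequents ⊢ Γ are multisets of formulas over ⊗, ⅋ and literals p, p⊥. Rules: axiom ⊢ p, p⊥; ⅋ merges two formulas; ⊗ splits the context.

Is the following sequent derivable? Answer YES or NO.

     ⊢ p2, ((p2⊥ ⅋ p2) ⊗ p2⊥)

Derivation trace:
[⊗]  ⊢ p2, ((p2⊥ ⅋ p2) ⊗ p2⊥)
  [⅋]  ⊢ (p2⊥ ⅋ p2)
    [Ax]  ⊢ p2, p2⊥
  [Ax]  ⊢ p2, p2⊥

Result: YES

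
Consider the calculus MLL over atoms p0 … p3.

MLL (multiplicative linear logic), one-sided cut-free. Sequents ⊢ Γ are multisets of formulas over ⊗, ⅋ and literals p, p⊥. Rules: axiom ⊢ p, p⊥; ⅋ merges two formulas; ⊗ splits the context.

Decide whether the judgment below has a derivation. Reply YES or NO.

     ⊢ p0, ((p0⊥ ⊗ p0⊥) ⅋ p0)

Proof tree:
[⅋]  ⊢ p0, ((p0⊥ ⊗ p0⊥) ⅋ p0)
  [⊗]  ⊢ p0, p0, (p0⊥ ⊗ p0⊥)
    [Ax]  ⊢ p0, p0⊥
    [Ax]  ⊢ p0, p0⊥

Result: YES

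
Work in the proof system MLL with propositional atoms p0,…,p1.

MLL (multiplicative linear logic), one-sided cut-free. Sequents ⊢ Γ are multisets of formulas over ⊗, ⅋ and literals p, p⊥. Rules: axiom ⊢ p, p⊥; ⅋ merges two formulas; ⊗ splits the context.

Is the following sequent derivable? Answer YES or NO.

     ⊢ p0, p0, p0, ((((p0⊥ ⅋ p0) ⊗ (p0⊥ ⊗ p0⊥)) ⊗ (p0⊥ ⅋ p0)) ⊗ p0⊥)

Proof tree:
[⊗]  ⊢ p0, p0, p0, ((((p0⊥ ⅋ p0) ⊗ (p0⊥ ⊗ p0⊥)) ⊗ (p0⊥ ⅋ p0)) ⊗ p0⊥)
  [⊗]  ⊢ p0, p0, (((p0⊥ ⅋ p0) ⊗ (p0⊥ ⊗ p0⊥)) ⊗ (p0⊥ ⅋ p0))
    [⊗]  ⊢ p0, p0, ((p0⊥ ⅋ p0) ⊗ (p0⊥ ⊗ p0⊥))
      [⅋]  ⊢ (p0⊥ ⅋ p0)
        [Ax]  ⊢ p0, p0⊥
      [⊗]  ⊢ p0, p0, (p0⊥ ⊗ p0⊥)
        [Ax]  ⊢ p0, p0⊥
        [Ax]  ⊢ p0, p0⊥
    [⅋]  ⊢ (p0⊥ ⅋ p0)
      [Ax]  ⊢ p0, p0⊥
  [Ax]  ⊢ p0, p0⊥

Result: YES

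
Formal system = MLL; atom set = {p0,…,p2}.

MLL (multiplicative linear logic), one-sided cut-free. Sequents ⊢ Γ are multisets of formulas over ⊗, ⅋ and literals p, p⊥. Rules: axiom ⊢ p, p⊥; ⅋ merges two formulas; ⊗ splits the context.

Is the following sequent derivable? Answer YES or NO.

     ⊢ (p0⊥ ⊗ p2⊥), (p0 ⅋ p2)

Proof tree:
[⅋]  ⊢ (p0⊥ ⊗ p2⊥), (p0 ⅋ p2)
  [⊗]  ⊢ p0, p2, (p0⊥ ⊗ p2⊥)
    [Ax]  ⊢ p0, p0⊥
    [Ax]  ⊢ p2, p2⊥

Result: YES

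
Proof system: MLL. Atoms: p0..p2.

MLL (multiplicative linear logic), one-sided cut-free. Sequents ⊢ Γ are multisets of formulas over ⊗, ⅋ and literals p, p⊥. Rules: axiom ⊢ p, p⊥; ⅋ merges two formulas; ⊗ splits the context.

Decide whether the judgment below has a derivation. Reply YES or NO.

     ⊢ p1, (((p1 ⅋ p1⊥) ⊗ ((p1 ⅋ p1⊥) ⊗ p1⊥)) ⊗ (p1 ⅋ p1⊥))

Derivation trace:
[⊗]  ⊢ p1, (((p1 ⅋ p1⊥) ⊗ ((p1 ⅋ p1⊥) ⊗ p1⊥)) ⊗ (p1 ⅋ p1⊥))
  [⊗]  ⊢ p1, ((p1 ⅋ p1⊥) ⊗ ((p1 ⅋ p1⊥) ⊗ p1⊥))
    [⅋]  ⊢ (p1 ⅋ p1⊥)
      [Ax]  ⊢ p1, p1⊥
    [⊗]  ⊢ p1, ((p1 ⅋ p1⊥) ⊗ p1⊥)
      [⅋]  ⊢ (p1 ⅋ p1⊥)
        [Ax]  ⊢ p1, p1⊥
      [Ax]  ⊢ p1, p1⊥
  [⅋]  ⊢ (p1 ⅋ p1⊥)
    [Ax]  ⊢ p1, p1⊥

Result: YES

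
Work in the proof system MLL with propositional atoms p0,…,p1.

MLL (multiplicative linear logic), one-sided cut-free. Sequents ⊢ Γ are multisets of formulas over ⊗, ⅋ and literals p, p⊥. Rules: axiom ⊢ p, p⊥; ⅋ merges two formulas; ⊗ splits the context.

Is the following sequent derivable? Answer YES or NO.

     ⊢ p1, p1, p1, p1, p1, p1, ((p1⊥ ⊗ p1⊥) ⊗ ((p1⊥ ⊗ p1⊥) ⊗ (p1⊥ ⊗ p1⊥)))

Proof tree:
[⊗]  ⊢ p1, p1, p1, p1, p1, p1, ((p1⊥ ⊗ p1⊥) ⊗ ((p1⊥ ⊗ p1⊥) ⊗ (p1⊥ ⊗ p1⊥)))
  [⊗]  ⊢ p1, p1, (p1⊥ ⊗ p1⊥)
    [Ax]  ⊢ p1, p1⊥
    [Ax]  ⊢ p1, p1⊥
  [⊗]  ⊢ p1, p1, p1, p1, ((p1⊥ ⊗ p1⊥) ⊗ (p1⊥ ⊗ p1⊥))
    [⊗]  ⊢ p1, p1, (p1⊥ ⊗ p1⊥)
      [Ax]  ⊢ p1, p1⊥
      [Ax]  ⊢ p1, p1⊥
    [⊗]  ⊢ p1, p1, (p1⊥ ⊗ p1⊥)
      [Ax]  ⊢ p1, p1⊥
      [Ax]  ⊢ p1, p1⊥

Result: YES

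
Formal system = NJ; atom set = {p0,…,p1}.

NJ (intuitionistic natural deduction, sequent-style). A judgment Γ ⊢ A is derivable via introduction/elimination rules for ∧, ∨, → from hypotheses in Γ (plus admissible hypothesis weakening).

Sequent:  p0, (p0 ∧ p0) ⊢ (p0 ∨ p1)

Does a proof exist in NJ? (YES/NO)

Derivation (root first):
[Wk] p0, (p0 ∧ p0) ⊢ (p0 ∨ p1)
  [∨I₁] p0 ⊢ (p0 ∨ p1)
    [Ax] p0 ⊢ p0

Result: YES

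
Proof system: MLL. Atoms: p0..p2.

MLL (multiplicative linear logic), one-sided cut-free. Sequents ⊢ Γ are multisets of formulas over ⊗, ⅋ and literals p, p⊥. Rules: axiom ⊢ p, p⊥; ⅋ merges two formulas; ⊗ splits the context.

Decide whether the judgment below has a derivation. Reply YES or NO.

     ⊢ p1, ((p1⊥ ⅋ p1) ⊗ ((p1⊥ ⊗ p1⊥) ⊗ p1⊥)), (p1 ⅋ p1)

Proof tree:
[⅋]  ⊢ p1, ((p1⊥ ⅋ p1) ⊗ ((p1⊥ ⊗ p1⊥) ⊗ p1⊥)), (p1 ⅋ p1)
  [⊗]  ⊢ p1, p1, p1, ((p1⊥ ⅋ p1) ⊗ ((p1⊥ ⊗ p1⊥) ⊗ p1⊥))
    [⅋]  ⊢ (p1⊥ ⅋ p1)
      [Ax]  ⊢ p1, p1⊥
    [⊗]  ⊢ p1, p1, p1, ((p1⊥ ⊗ p1⊥) ⊗ p1⊥)
      [⊗]  ⊢ p1, p1, (p1⊥ ⊗ p1⊥)
        [Ax]  ⊢ p1, p1⊥
        [Ax]  ⊢ p1, p1⊥
      [Ax]  ⊢ p1, p1⊥

Result: YES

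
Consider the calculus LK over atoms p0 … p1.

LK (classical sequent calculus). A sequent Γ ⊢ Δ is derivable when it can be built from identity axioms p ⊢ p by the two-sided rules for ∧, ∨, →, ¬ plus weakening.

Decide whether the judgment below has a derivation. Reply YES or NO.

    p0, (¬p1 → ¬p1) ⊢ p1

Search for a countermodel by truth-table:
  v=00: Γ:[p0=F, (¬p1 → ¬p1)=T] Δ:[p1=F] refutes=False
  v=01: Γ:[p0=F, (¬p1 → ¬p1)=T] Δ:[p1=T] refutes=False
  v=10: Γ:[p0=T, (¬p1 → ¬p1)=T] Δ:[p1=F] refutes=True  ← countermodel

Result: NO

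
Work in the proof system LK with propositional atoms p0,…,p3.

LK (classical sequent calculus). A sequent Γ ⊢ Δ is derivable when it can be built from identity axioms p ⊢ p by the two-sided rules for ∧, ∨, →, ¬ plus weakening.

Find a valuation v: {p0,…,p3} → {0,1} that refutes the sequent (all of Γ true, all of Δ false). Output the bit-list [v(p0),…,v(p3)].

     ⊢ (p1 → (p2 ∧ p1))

Truth-table refutation:
  v=0000: Γ:[] Δ:[(p1 → (p2 ∧ p1))=T] refutes=False
  v=0001: Γ:[] Δ:[(p1 → (p2 ∧ p1))=T] refutes=False
  v=0010: Γ:[] Δ:[(p1 → (p2 ∧ p1))=T] refutes=False
  v=0011: Γ:[] Δ:[(p1 → (p2 ∧ p1))=T] refutes=False
  v=0100: Γ:[] Δ:[(p1 → (p2 ∧ p1))=F] refutes=True  ← countermodel

Result: [0, 1, 0, 0]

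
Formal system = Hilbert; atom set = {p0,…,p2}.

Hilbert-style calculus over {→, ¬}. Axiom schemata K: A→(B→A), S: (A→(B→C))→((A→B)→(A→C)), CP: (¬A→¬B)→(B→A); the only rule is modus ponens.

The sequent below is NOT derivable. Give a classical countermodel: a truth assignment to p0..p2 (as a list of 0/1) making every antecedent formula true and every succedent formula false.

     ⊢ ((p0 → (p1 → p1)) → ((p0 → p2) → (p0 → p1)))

Search for a countermodel by truth-table:
  v=000: Γ:[] Δ:[((p0 → (p1 → p1)) → ((p0 → p2) → (p0 → p1)))=T] refutes=False
  v=001: Γ:[] Δ:[((p0 → (p1 → p1)) → ((p0 → p2) → (p0 → p1)))=T] refutes=False
  v=010: Γ:[] Δ:[((p0 → (p1 → p1)) → ((p0 → p2) → (p0 → p1)))=T] refutes=False
  v=011: Γ:[] Δ:[((p0 → (p1 → p1)) → ((p0 → p2) → (p0 → p1)))=T] refutes=False
  v=100: Γ:[] Δ:[((p0 → (p1 → p1)) → ((p0 → p2) → (p0 → p1)))=T] refutes=False
  v=101: Γ:[] Δ:[((p0 → (p1 → p1)) → ((p0 → p2) → (p0 → p1)))=F] refutes=True  ← countermodel

Result: [1, 0, 1]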